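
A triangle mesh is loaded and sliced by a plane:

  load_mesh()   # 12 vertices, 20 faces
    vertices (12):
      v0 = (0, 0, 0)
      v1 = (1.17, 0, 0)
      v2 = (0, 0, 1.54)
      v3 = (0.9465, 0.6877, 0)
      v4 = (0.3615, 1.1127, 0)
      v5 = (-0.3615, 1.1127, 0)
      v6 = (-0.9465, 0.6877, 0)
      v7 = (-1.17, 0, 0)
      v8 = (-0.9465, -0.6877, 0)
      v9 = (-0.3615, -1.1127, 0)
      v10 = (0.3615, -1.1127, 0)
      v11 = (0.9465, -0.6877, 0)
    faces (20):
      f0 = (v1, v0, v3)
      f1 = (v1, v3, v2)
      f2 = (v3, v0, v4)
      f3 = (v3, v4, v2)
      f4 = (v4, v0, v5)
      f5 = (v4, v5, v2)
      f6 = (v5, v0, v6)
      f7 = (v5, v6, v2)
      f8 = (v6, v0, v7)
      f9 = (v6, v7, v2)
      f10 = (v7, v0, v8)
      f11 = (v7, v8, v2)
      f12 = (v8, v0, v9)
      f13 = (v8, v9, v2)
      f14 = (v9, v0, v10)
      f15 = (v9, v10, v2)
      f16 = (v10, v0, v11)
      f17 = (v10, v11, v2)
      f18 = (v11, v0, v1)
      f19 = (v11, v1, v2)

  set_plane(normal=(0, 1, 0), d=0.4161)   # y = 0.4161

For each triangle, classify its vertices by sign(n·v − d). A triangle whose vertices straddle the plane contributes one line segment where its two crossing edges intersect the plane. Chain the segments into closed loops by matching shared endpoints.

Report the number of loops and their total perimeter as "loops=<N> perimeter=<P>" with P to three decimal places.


Straddling triangles (10 of 20):
  (v1,v0,v3) [--+] → (0.57269, 0.4161, 0)–(1.03477, 0.4161, 0)  len=0.4621
  (v1,v3,v2) [-+-] → (1.03477, 0.4161, 0)–(0.57269, 0.4161, 0.608207)  len=0.7638
  (v3,v0,v4) [+-+] → (0.57269, 0.4161, 0)–(0.135185, 0.4161, 0)  len=0.4375
  (v3,v4,v2) [++-] → (0.135185, 0.4161, 0.964109)–(0.57269, 0.4161, 0.608207)  len=0.5640
  (v4,v0,v5) [+-+] → (0.135185, 0.4161, 0)–(-0.135185, 0.4161, 0)  len=0.2704
  (v4,v5,v2) [++-] → (-0.135185, 0.4161, 0.964109)–(0.135185, 0.4161, 0.964109)  len=0.2704
  (v5,v0,v6) [+-+] → (-0.135185, 0.4161, 0)–(-0.57269, 0.4161, 0)  len=0.4375
  (v5,v6,v2) [++-] → (-0.57269, 0.4161, 0.608207)–(-0.135185, 0.4161, 0.964109)  len=0.5640
  (v6,v0,v7) [+--] → (-0.57269, 0.4161, 0)–(-1.03477, 0.4161, 0)  len=0.4621
  (v6,v7,v2) [+--] → (-1.03477, 0.4161, 0)–(-0.57269, 0.4161, 0.608207)  len=0.7638

Chained into 1 loop(s):
  loop 1: 10 segments, perimeter = 4.9955
Total perimeter = 4.996

loops=1 perimeter=4.996


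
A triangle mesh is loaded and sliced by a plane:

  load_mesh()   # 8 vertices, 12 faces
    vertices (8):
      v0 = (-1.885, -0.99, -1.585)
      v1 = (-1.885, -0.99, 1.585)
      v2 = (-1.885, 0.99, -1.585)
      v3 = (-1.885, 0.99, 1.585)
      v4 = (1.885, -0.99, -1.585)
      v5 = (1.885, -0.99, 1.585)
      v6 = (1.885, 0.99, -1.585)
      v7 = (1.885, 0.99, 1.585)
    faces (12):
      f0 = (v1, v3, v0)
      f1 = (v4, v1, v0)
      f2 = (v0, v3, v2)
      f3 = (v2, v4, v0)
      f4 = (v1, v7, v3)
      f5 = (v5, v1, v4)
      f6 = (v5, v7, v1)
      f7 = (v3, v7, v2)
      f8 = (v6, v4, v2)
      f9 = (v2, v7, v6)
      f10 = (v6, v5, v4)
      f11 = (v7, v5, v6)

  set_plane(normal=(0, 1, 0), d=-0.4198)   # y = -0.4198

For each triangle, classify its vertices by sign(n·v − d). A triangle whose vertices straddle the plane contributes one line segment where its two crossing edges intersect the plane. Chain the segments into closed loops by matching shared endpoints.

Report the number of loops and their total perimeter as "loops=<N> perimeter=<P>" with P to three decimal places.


loops=1 perimeter=13.880

Straddling triangles (8 of 12):
  (v1,v3,v0) [-+-] → (-1.885, -0.4198, 1.585)–(-1.885, -0.4198, -0.672104)  len=2.2571
  (v0,v3,v2) [-++] → (-1.885, -0.4198, -0.672104)–(-1.885, -0.4198, -1.585)  len=0.9129
  (v2,v4,v0) [+--] → (0.799316, -0.4198, -1.585)–(-1.885, -0.4198, -1.585)  len=2.6843
  (v1,v7,v3) [-++] → (-0.799316, -0.4198, 1.585)–(-1.885, -0.4198, 1.585)  len=1.0857
  (v5,v7,v1) [-+-] → (1.885, -0.4198, 1.585)–(-0.799316, -0.4198, 1.585)  len=2.6843
  (v6,v4,v2) [+-+] → (1.885, -0.4198, -1.585)–(0.799316, -0.4198, -1.585)  len=1.0857
  (v6,v5,v4) [+--] → (1.885, -0.4198, 0.672104)–(1.885, -0.4198, -1.585)  len=2.2571
  (v7,v5,v6) [+-+] → (1.885, -0.4198, 1.585)–(1.885, -0.4198, 0.672104)  len=0.9129

Chained into 1 loop(s):
  loop 1: 8 segments, perimeter = 13.8800
Total perimeter = 13.880


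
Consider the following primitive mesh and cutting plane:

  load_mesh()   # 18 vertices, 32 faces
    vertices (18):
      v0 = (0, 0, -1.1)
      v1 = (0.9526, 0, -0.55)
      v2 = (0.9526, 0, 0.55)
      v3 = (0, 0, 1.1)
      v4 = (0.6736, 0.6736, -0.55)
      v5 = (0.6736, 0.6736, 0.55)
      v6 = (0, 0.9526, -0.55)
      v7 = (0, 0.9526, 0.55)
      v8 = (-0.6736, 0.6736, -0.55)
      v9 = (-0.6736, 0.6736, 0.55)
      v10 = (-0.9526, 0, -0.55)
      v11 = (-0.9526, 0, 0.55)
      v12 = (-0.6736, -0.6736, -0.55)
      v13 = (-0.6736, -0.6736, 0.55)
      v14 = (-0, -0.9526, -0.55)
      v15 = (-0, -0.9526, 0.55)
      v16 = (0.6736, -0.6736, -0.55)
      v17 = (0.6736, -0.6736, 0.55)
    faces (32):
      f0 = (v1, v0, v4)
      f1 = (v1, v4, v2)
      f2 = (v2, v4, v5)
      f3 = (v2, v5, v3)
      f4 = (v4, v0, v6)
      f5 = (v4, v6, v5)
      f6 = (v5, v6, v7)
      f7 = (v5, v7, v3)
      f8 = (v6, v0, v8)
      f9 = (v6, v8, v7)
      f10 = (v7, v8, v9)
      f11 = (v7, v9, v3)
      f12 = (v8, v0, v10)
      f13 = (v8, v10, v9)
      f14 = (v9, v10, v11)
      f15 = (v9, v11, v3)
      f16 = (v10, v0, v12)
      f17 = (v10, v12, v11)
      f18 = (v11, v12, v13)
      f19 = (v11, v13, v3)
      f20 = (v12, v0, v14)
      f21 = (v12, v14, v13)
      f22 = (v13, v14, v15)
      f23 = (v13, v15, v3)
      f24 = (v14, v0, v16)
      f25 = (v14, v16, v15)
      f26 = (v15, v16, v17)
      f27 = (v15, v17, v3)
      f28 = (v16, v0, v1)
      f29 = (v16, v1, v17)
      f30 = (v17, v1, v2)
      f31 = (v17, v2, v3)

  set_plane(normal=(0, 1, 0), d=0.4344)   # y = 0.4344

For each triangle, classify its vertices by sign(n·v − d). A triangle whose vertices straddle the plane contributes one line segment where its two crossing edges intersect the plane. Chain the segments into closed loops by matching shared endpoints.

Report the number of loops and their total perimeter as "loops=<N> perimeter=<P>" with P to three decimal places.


loops=1 perimeter=5.549

Straddling triangles (12 of 32):
  (v1,v0,v4) [--+] → (0.4344, 0.4344, -0.745309)–(0.772675, 0.4344, -0.55)  len=0.3906
  (v1,v4,v2) [-+-] → (0.772675, 0.4344, -0.55)–(0.772675, 0.4344, -0.159382)  len=0.3906
  (v2,v4,v5) [-++] → (0.772675, 0.4344, -0.159382)–(0.772675, 0.4344, 0.55)  len=0.7094
  (v2,v5,v3) [-+-] → (0.772675, 0.4344, 0.55)–(0.4344, 0.4344, 0.745309)  len=0.3906
  (v4,v0,v6) [+-+] → (0.4344, 0.4344, -0.745309)–(0, 0.4344, -0.849192)  len=0.4466
  (v5,v7,v3) [++-] → (0, 0.4344, 0.849192)–(0.4344, 0.4344, 0.745309)  len=0.4466
  (v6,v0,v8) [+-+] → (0, 0.4344, -0.849192)–(-0.4344, 0.4344, -0.745309)  len=0.4466
  (v7,v9,v3) [++-] → (-0.4344, 0.4344, 0.745309)–(0, 0.4344, 0.849192)  len=0.4466
  (v8,v0,v10) [+--] → (-0.4344, 0.4344, -0.745309)–(-0.772675, 0.4344, -0.55)  len=0.3906
  (v8,v10,v9) [+-+] → (-0.772675, 0.4344, -0.55)–(-0.772675, 0.4344, 0.159382)  len=0.7094
  (v9,v10,v11) [+--] → (-0.772675, 0.4344, 0.159382)–(-0.772675, 0.4344, 0.55)  len=0.3906
  (v9,v11,v3) [+--] → (-0.772675, 0.4344, 0.55)–(-0.4344, 0.4344, 0.745309)  len=0.3906

Chained into 1 loop(s):
  loop 1: 12 segments, perimeter = 5.5490
Total perimeter = 5.549


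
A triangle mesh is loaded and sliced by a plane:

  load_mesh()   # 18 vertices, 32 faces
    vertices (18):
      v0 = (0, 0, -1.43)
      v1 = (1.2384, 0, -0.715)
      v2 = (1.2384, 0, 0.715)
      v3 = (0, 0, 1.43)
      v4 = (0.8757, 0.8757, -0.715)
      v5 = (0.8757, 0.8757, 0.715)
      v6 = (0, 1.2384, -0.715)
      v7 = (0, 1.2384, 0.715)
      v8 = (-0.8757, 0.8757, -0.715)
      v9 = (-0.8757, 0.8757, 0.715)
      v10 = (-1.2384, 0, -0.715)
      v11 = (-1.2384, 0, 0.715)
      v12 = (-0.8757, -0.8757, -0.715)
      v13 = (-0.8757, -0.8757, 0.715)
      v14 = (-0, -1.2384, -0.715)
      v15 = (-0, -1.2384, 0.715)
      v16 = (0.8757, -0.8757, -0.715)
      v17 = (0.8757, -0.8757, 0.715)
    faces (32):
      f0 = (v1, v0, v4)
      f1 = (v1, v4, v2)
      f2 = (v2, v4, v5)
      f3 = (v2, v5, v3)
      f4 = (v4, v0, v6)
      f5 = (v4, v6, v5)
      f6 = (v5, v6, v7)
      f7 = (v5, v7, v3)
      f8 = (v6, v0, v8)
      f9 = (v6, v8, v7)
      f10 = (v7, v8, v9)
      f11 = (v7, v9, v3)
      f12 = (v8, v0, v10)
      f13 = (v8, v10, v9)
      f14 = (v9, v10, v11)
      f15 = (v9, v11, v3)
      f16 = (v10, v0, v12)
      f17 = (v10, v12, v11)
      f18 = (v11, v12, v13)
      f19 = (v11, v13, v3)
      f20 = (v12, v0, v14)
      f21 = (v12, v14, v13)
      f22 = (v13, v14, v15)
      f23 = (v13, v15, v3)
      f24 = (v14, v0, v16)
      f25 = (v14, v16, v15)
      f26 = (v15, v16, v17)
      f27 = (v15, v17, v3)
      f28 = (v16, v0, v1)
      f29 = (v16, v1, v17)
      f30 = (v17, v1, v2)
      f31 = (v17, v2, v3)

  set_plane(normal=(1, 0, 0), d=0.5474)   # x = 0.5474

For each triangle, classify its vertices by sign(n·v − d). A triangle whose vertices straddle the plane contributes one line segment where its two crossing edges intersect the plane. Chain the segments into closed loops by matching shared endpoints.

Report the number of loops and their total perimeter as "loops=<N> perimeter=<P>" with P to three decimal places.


Straddling triangles (12 of 32):
  (v1,v0,v4) [+-+] → (0.5474, 0, -1.11395)–(0.5474, 0.5474, -0.983054)  len=0.5628
  (v2,v5,v3) [++-] → (0.5474, 0.5474, 0.983054)–(0.5474, 0, 1.11395)  len=0.5628
  (v4,v0,v6) [+--] → (0.5474, 0.5474, -0.983054)–(0.5474, 1.01168, -0.715)  len=0.5361
  (v4,v6,v5) [+-+] → (0.5474, 1.01168, -0.715)–(0.5474, 1.01168, 0.178893)  len=0.8939
  (v5,v6,v7) [+--] → (0.5474, 1.01168, 0.178893)–(0.5474, 1.01168, 0.715)  len=0.5361
  (v5,v7,v3) [+--] → (0.5474, 1.01168, 0.715)–(0.5474, 0.5474, 0.983054)  len=0.5361
  (v14,v0,v16) [--+] → (0.5474, -0.5474, -0.983054)–(0.5474, -1.01168, -0.715)  len=0.5361
  (v14,v16,v15) [-+-] → (0.5474, -1.01168, -0.715)–(0.5474, -1.01168, -0.178893)  len=0.5361
  (v15,v16,v17) [-++] → (0.5474, -1.01168, -0.178893)–(0.5474, -1.01168, 0.715)  len=0.8939
  (v15,v17,v3) [-+-] → (0.5474, -1.01168, 0.715)–(0.5474, -0.5474, 0.983054)  len=0.5361
  (v16,v0,v1) [+-+] → (0.5474, -0.5474, -0.983054)–(0.5474, 0, -1.11395)  len=0.5628
  (v17,v2,v3) [++-] → (0.5474, 0, 1.11395)–(0.5474, -0.5474, 0.983054)  len=0.5628

Chained into 1 loop(s):
  loop 1: 12 segments, perimeter = 7.2557
Total perimeter = 7.256

loops=1 perimeter=7.256


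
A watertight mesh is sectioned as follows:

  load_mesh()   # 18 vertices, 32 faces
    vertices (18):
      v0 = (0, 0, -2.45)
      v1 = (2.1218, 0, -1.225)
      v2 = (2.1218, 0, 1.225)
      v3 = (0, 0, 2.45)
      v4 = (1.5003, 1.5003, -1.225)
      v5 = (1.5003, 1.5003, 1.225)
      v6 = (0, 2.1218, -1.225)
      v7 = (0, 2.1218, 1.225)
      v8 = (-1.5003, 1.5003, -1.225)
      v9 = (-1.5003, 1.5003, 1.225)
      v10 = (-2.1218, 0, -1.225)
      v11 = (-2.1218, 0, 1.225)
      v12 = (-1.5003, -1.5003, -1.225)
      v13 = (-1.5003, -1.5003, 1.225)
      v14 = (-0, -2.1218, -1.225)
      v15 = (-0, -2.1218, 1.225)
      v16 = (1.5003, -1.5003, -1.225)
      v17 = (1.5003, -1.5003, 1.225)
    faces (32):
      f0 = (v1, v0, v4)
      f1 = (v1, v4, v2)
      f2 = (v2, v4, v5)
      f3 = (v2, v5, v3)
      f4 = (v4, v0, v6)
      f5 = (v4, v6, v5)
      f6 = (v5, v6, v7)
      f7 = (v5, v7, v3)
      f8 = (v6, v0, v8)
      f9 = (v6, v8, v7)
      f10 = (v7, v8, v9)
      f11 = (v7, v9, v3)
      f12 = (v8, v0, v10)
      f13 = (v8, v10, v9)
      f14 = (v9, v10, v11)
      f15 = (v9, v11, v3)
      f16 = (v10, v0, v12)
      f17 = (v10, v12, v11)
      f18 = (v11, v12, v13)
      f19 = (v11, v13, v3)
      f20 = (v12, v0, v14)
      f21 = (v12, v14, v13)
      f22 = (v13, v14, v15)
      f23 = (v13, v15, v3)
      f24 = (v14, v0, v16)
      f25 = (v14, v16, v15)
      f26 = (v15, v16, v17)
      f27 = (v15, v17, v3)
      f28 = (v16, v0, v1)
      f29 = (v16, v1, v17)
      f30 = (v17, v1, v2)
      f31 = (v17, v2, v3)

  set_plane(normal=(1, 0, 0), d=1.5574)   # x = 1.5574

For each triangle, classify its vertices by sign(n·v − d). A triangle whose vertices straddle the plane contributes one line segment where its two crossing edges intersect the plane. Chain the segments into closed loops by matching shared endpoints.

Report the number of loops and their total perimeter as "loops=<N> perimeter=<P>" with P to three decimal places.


Straddling triangles (8 of 32):
  (v1,v0,v4) [+--] → (1.5574, 0, -1.55085)–(1.5574, 1.36246, -1.225)  len=1.4009
  (v1,v4,v2) [+-+] → (1.5574, 1.36246, -1.225)–(1.5574, 1.36246, -0.999907)  len=0.2251
  (v2,v4,v5) [+--] → (1.5574, 1.36246, -0.999907)–(1.5574, 1.36246, 1.225)  len=2.2249
  (v2,v5,v3) [+--] → (1.5574, 1.36246, 1.225)–(1.5574, 0, 1.55085)  len=1.4009
  (v16,v0,v1) [--+] → (1.5574, 0, -1.55085)–(1.5574, -1.36246, -1.225)  len=1.4009
  (v16,v1,v17) [-+-] → (1.5574, -1.36246, -1.225)–(1.5574, -1.36246, 0.999907)  len=2.2249
  (v17,v1,v2) [-++] → (1.5574, -1.36246, 0.999907)–(1.5574, -1.36246, 1.225)  len=0.2251
  (v17,v2,v3) [-+-] → (1.5574, -1.36246, 1.225)–(1.5574, 0, 1.55085)  len=1.4009

Chained into 1 loop(s):
  loop 1: 8 segments, perimeter = 10.5035
Total perimeter = 10.504

loops=1 perimeter=10.504


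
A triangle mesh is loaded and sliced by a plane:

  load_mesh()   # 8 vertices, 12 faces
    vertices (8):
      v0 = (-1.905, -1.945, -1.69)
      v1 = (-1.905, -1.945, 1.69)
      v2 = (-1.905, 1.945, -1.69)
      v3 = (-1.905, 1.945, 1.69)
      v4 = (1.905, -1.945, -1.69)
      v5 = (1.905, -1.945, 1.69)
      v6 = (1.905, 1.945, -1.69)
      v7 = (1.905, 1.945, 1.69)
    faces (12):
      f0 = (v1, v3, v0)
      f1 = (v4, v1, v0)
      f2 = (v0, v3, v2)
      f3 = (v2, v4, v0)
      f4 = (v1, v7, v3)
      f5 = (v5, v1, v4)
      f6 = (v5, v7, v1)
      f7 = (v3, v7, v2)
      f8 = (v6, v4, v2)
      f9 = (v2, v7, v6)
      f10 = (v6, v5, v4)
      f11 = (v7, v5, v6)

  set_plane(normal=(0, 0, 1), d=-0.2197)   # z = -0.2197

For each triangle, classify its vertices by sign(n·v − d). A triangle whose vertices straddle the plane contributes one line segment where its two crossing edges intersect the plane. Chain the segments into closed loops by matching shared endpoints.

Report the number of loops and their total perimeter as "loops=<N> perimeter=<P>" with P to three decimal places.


Straddling triangles (8 of 12):
  (v1,v3,v0) [++-] → (-1.905, -0.25285, -0.2197)–(-1.905, -1.945, -0.2197)  len=1.6921
  (v4,v1,v0) [-+-] → (0.24765, -1.945, -0.2197)–(-1.905, -1.945, -0.2197)  len=2.1526
  (v0,v3,v2) [-+-] → (-1.905, -0.25285, -0.2197)–(-1.905, 1.945, -0.2197)  len=2.1978
  (v5,v1,v4) [++-] → (0.24765, -1.945, -0.2197)–(1.905, -1.945, -0.2197)  len=1.6573
  (v3,v7,v2) [++-] → (-0.24765, 1.945, -0.2197)–(-1.905, 1.945, -0.2197)  len=1.6573
  (v2,v7,v6) [-+-] → (-0.24765, 1.945, -0.2197)–(1.905, 1.945, -0.2197)  len=2.1526
  (v6,v5,v4) [-+-] → (1.905, 0.25285, -0.2197)–(1.905, -1.945, -0.2197)  len=2.1978
  (v7,v5,v6) [++-] → (1.905, 0.25285, -0.2197)–(1.905, 1.945, -0.2197)  len=1.6921

Chained into 1 loop(s):
  loop 1: 8 segments, perimeter = 15.4000
Total perimeter = 15.400

loops=1 perimeter=15.400


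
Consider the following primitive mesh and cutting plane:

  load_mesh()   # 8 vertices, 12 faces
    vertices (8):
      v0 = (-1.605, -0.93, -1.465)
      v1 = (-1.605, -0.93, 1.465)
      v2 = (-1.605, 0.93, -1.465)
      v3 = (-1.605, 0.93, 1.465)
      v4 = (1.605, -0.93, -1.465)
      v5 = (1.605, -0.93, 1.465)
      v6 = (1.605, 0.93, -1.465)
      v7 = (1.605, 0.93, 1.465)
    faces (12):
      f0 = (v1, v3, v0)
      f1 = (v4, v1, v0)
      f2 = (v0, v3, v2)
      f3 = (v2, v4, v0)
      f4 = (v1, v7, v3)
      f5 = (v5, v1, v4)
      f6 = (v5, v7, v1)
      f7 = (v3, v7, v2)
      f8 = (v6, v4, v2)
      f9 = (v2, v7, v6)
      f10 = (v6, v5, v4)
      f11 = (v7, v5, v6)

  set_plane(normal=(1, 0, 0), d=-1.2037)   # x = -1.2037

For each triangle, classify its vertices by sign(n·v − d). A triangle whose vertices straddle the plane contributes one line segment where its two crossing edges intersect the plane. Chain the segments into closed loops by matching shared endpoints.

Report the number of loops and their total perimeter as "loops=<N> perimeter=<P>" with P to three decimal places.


Straddling triangles (8 of 12):
  (v4,v1,v0) [+--] → (-1.2037, -0.93, 1.0987)–(-1.2037, -0.93, -1.465)  len=2.5637
  (v2,v4,v0) [-+-] → (-1.2037, 0.697471, -1.465)–(-1.2037, -0.93, -1.465)  len=1.6275
  (v1,v7,v3) [-+-] → (-1.2037, -0.697471, 1.465)–(-1.2037, 0.93, 1.465)  len=1.6275
  (v5,v1,v4) [+-+] → (-1.2037, -0.93, 1.465)–(-1.2037, -0.93, 1.0987)  len=0.3663
  (v5,v7,v1) [++-] → (-1.2037, -0.697471, 1.465)–(-1.2037, -0.93, 1.465)  len=0.2325
  (v3,v7,v2) [-+-] → (-1.2037, 0.93, 1.465)–(-1.2037, 0.93, -1.0987)  len=2.5637
  (v6,v4,v2) [++-] → (-1.2037, 0.697471, -1.465)–(-1.2037, 0.93, -1.465)  len=0.2325
  (v2,v7,v6) [-++] → (-1.2037, 0.93, -1.0987)–(-1.2037, 0.93, -1.465)  len=0.3663

Chained into 1 loop(s):
  loop 1: 8 segments, perimeter = 9.5800
Total perimeter = 9.580

loops=1 perimeter=9.580


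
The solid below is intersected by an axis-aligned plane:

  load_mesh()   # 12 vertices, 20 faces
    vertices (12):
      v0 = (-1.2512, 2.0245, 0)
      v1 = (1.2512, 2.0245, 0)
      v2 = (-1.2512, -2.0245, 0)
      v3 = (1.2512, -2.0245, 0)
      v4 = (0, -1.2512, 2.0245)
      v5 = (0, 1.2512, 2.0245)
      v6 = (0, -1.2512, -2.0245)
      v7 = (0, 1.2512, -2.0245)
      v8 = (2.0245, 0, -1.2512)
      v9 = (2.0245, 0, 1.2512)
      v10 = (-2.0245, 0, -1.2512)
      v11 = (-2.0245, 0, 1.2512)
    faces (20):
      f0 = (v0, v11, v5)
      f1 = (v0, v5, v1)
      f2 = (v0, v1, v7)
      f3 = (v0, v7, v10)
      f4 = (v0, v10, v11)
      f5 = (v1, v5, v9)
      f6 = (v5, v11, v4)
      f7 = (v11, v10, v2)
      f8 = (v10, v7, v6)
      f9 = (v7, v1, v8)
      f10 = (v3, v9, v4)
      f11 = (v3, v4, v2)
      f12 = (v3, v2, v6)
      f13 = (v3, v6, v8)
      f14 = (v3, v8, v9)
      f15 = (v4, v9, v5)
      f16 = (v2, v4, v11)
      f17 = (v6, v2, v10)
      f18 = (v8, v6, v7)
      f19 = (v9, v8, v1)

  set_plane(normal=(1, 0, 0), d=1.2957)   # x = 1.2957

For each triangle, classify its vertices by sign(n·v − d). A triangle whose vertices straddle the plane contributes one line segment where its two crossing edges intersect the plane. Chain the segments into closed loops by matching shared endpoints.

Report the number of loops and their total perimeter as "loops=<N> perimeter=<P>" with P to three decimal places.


Straddling triangles (8 of 20):
  (v1,v5,v9) [--+] → (1.2957, 0.45042, 1.52958)–(1.2957, 1.908, 0.072001)  len=2.0613
  (v7,v1,v8) [--+] → (1.2957, 1.908, -0.072001)–(1.2957, 0.45042, -1.52958)  len=2.0613
  (v3,v9,v4) [-+-] → (1.2957, -1.908, 0.072001)–(1.2957, -0.45042, 1.52958)  len=2.0613
  (v3,v6,v8) [--+] → (1.2957, -0.45042, -1.52958)–(1.2957, -1.908, -0.072001)  len=2.0613
  (v3,v8,v9) [-++] → (1.2957, -1.908, -0.072001)–(1.2957, -1.908, 0.072001)  len=0.1440
  (v4,v9,v5) [-+-] → (1.2957, -0.45042, 1.52958)–(1.2957, 0.45042, 1.52958)  len=0.9008
  (v8,v6,v7) [+--] → (1.2957, -0.45042, -1.52958)–(1.2957, 0.45042, -1.52958)  len=0.9008
  (v9,v8,v1) [++-] → (1.2957, 1.908, -0.072001)–(1.2957, 1.908, 0.072001)  len=0.1440

Chained into 1 loop(s):
  loop 1: 8 segments, perimeter = 10.3350
Total perimeter = 10.335

loops=1 perimeter=10.335


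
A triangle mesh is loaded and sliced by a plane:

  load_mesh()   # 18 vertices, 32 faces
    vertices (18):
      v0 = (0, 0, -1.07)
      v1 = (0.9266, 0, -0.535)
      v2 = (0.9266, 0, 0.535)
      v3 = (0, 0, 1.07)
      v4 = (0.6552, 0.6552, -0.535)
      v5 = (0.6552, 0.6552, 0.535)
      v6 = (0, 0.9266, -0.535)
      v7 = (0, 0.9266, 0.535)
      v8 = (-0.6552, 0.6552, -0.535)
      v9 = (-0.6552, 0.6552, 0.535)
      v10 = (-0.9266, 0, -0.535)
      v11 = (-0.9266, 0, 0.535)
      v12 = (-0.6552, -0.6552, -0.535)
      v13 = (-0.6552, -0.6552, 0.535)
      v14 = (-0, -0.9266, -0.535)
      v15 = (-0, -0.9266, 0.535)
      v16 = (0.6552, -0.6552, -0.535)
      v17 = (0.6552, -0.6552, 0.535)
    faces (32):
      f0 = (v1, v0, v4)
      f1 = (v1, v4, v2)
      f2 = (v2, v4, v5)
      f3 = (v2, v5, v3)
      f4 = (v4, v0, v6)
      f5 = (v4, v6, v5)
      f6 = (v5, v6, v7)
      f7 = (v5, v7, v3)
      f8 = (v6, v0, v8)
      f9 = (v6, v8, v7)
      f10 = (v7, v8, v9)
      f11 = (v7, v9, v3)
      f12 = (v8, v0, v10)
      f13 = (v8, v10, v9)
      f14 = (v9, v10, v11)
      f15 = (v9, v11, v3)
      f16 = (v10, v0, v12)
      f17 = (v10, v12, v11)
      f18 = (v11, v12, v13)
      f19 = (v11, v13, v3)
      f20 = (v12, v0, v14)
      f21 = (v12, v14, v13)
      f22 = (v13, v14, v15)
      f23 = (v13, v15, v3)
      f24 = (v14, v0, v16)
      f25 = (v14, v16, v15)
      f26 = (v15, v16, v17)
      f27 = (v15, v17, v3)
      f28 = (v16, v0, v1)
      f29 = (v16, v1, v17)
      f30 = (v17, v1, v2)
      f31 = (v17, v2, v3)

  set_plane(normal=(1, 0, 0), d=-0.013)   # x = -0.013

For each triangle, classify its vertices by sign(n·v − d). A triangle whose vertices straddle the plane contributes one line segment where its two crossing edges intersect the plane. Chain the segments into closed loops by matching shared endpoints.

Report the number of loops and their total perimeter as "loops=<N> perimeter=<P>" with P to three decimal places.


Straddling triangles (12 of 32):
  (v6,v0,v8) [++-] → (-0.013, 0.013, -1.05938)–(-0.013, 0.921215, -0.535)  len=1.0487
  (v6,v8,v7) [+-+] → (-0.013, 0.921215, -0.535)–(-0.013, 0.921215, 0.51377)  len=1.0488
  (v7,v8,v9) [+--] → (-0.013, 0.921215, 0.51377)–(-0.013, 0.921215, 0.535)  len=0.0212
  (v7,v9,v3) [+-+] → (-0.013, 0.921215, 0.535)–(-0.013, 0.013, 1.05938)  len=1.0487
  (v8,v0,v10) [-+-] → (-0.013, 0.013, -1.05938)–(-0.013, 0, -1.06249)  len=0.0134
  (v9,v11,v3) [--+] → (-0.013, 0, 1.06249)–(-0.013, 0.013, 1.05938)  len=0.0134
  (v10,v0,v12) [-+-] → (-0.013, 0, -1.06249)–(-0.013, -0.013, -1.05938)  len=0.0134
  (v11,v13,v3) [--+] → (-0.013, -0.013, 1.05938)–(-0.013, 0, 1.06249)  len=0.0134
  (v12,v0,v14) [-++] → (-0.013, -0.013, -1.05938)–(-0.013, -0.921215, -0.535)  len=1.0487
  (v12,v14,v13) [-+-] → (-0.013, -0.921215, -0.535)–(-0.013, -0.921215, -0.51377)  len=0.0212
  (v13,v14,v15) [-++] → (-0.013, -0.921215, -0.51377)–(-0.013, -0.921215, 0.535)  len=1.0488
  (v13,v15,v3) [-++] → (-0.013, -0.921215, 0.535)–(-0.013, -0.013, 1.05938)  len=1.0487

Chained into 1 loop(s):
  loop 1: 12 segments, perimeter = 6.3884
Total perimeter = 6.388

loops=1 perimeter=6.388


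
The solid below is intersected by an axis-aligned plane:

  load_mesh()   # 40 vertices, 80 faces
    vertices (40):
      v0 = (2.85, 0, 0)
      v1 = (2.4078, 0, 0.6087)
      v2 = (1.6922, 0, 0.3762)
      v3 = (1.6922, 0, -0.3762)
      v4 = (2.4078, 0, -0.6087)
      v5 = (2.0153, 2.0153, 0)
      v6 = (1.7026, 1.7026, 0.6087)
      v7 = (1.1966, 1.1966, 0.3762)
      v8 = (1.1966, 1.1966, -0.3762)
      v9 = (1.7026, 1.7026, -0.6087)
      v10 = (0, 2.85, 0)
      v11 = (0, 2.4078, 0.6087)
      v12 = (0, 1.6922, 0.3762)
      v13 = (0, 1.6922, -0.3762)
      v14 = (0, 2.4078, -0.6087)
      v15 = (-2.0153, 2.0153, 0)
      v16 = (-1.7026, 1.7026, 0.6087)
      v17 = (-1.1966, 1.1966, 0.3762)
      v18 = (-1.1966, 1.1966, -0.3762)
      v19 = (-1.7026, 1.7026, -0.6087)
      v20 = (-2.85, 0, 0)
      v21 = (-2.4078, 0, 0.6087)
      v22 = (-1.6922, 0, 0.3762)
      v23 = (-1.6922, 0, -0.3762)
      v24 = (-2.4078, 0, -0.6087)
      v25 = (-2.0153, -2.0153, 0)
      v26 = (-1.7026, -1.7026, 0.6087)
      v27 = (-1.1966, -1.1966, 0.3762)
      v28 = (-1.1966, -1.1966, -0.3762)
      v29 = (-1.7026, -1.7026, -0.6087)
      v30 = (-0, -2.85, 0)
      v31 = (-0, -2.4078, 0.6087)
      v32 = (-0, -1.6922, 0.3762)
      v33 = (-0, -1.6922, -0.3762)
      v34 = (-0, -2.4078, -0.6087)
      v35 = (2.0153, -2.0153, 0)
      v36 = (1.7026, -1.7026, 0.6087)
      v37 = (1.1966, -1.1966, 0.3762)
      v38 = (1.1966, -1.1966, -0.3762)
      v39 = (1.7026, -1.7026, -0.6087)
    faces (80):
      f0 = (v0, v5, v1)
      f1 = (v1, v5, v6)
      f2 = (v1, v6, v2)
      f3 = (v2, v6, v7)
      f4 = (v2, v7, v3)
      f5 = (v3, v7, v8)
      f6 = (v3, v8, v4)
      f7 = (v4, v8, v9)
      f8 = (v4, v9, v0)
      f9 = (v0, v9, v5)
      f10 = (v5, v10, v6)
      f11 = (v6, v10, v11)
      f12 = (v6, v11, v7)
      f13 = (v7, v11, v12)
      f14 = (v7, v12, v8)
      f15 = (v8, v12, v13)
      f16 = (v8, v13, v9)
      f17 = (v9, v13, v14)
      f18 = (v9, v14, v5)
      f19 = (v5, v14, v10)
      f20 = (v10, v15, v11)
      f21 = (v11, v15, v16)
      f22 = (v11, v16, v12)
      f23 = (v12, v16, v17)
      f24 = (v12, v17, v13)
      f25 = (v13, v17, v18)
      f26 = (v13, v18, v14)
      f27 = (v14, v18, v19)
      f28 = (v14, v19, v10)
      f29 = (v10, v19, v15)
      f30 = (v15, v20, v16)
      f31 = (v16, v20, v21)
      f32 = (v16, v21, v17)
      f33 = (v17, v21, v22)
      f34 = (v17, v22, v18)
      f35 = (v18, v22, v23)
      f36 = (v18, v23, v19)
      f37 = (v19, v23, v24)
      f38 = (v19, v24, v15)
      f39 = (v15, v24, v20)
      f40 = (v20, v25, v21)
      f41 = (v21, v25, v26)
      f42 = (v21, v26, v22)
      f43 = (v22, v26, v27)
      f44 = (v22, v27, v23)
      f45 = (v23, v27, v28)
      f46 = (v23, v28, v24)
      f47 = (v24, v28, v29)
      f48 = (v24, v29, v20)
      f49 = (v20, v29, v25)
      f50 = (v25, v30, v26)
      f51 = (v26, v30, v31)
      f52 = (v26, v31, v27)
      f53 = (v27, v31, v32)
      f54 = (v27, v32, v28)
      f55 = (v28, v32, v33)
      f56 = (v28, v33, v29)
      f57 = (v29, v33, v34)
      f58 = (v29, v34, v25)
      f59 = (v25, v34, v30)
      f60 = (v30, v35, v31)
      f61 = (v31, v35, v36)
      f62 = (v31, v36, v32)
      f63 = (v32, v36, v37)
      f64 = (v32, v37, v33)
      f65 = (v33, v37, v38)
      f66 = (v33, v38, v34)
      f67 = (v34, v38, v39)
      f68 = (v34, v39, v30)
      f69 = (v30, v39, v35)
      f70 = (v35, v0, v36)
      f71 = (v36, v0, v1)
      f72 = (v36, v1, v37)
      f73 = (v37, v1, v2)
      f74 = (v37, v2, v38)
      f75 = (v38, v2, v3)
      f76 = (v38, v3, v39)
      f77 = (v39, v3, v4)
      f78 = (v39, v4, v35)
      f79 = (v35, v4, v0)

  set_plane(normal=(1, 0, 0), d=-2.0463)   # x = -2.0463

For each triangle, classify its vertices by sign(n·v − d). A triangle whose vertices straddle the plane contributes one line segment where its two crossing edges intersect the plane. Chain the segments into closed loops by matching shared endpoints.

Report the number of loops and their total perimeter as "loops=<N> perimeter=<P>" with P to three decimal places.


Straddling triangles (14 of 80):
  (v15,v20,v16) [+-+] → (-2.0463, 1.94045, 0)–(-2.0463, 1.19259, 0.426366)  len=0.8609
  (v16,v20,v21) [+--] → (-2.0463, 1.19259, 0.426366)–(-2.0463, 0.872788, 0.6087)  len=0.3681
  (v16,v21,v17) [+-+] → (-2.0463, 0.872788, 0.6087)–(-2.0463, 0.357142, 0.539307)  len=0.5203
  (v17,v21,v22) [+-+] → (-2.0463, 0.357142, 0.539307)–(-2.0463, 0, 0.491248)  len=0.3604
  (v19,v23,v24) [++-] → (-2.0463, 0, -0.491248)–(-2.0463, 0.872788, -0.6087)  len=0.8807
  (v19,v24,v15) [+-+] → (-2.0463, 0.872788, -0.6087)–(-2.0463, 1.85613, -0.0480757)  len=1.1319
  (v15,v24,v20) [+--] → (-2.0463, 1.85613, -0.0480757)–(-2.0463, 1.94045, 0)  len=0.0971
  (v20,v25,v21) [-+-] → (-2.0463, -1.94045, 0)–(-2.0463, -1.85613, 0.0480757)  len=0.0971
  (v21,v25,v26) [-++] → (-2.0463, -1.85613, 0.0480757)–(-2.0463, -0.872788, 0.6087)  len=1.1319
  (v21,v26,v22) [-++] → (-2.0463, -0.872788, 0.6087)–(-2.0463, 0, 0.491248)  len=0.8807
  (v23,v28,v24) [++-] → (-2.0463, -0.357142, -0.539307)–(-2.0463, 0, -0.491248)  len=0.3604
  (v24,v28,v29) [-++] → (-2.0463, -0.357142, -0.539307)–(-2.0463, -0.872788, -0.6087)  len=0.5203
  (v24,v29,v20) [-+-] → (-2.0463, -0.872788, -0.6087)–(-2.0463, -1.19259, -0.426366)  len=0.3681
  (v20,v29,v25) [-++] → (-2.0463, -1.19259, -0.426366)–(-2.0463, -1.94045, 0)  len=0.8609

Chained into 1 loop(s):
  loop 1: 14 segments, perimeter = 8.4386
Total perimeter = 8.439

loops=1 perimeter=8.439


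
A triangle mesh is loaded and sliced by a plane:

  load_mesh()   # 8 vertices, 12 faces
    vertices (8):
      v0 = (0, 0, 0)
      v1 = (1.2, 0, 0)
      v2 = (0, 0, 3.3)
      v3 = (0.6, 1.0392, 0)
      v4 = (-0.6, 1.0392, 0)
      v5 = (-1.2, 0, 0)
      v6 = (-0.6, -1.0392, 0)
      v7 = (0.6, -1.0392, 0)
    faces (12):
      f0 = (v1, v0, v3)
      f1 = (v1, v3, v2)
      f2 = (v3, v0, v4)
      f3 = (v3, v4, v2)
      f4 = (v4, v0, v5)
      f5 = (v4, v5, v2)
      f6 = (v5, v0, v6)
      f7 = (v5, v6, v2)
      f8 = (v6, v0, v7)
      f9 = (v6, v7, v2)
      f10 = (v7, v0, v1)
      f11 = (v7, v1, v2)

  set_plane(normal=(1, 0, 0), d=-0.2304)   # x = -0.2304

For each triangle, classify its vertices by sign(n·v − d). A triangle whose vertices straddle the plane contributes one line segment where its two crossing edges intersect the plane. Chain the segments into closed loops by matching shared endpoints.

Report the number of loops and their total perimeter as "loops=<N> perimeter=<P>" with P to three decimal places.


loops=1 perimeter=7.838

Straddling triangles (8 of 12):
  (v3,v0,v4) [++-] → (-0.2304, 0.399053, 0)–(-0.2304, 1.0392, 0)  len=0.6401
  (v3,v4,v2) [+-+] → (-0.2304, 1.0392, 0)–(-0.2304, 0.399053, 2.0328)  len=2.1312
  (v4,v0,v5) [-+-] → (-0.2304, 0.399053, 0)–(-0.2304, 0, 0)  len=0.3991
  (v4,v5,v2) [--+] → (-0.2304, 0, 2.6664)–(-0.2304, 0.399053, 2.0328)  len=0.7488
  (v5,v0,v6) [-+-] → (-0.2304, 0, 0)–(-0.2304, -0.399053, 0)  len=0.3991
  (v5,v6,v2) [--+] → (-0.2304, -0.399053, 2.0328)–(-0.2304, 0, 2.6664)  len=0.7488
  (v6,v0,v7) [-++] → (-0.2304, -0.399053, 0)–(-0.2304, -1.0392, 0)  len=0.6401
  (v6,v7,v2) [-++] → (-0.2304, -1.0392, 0)–(-0.2304, -0.399053, 2.0328)  len=2.1312

Chained into 1 loop(s):
  loop 1: 8 segments, perimeter = 7.8384
Total perimeter = 7.838


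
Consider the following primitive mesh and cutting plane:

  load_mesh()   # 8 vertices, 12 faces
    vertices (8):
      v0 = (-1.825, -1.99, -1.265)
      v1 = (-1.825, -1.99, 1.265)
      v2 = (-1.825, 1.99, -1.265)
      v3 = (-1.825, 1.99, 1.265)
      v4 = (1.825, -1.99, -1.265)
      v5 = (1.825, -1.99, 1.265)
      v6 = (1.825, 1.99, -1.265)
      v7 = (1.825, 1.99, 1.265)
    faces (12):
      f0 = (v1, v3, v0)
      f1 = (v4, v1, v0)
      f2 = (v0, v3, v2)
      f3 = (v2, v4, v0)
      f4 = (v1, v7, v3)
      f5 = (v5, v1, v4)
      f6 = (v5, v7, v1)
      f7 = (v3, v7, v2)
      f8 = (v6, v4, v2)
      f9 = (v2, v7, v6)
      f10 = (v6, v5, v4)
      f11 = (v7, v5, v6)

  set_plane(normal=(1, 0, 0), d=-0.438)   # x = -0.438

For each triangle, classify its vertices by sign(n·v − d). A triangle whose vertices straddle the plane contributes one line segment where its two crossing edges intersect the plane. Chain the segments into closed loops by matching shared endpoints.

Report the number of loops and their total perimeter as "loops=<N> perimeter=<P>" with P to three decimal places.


loops=1 perimeter=13.020

Straddling triangles (8 of 12):
  (v4,v1,v0) [+--] → (-0.438, -1.99, 0.3036)–(-0.438, -1.99, -1.265)  len=1.5686
  (v2,v4,v0) [-+-] → (-0.438, 0.4776, -1.265)–(-0.438, -1.99, -1.265)  len=2.4676
  (v1,v7,v3) [-+-] → (-0.438, -0.4776, 1.265)–(-0.438, 1.99, 1.265)  len=2.4676
  (v5,v1,v4) [+-+] → (-0.438, -1.99, 1.265)–(-0.438, -1.99, 0.3036)  len=0.9614
  (v5,v7,v1) [++-] → (-0.438, -0.4776, 1.265)–(-0.438, -1.99, 1.265)  len=1.5124
  (v3,v7,v2) [-+-] → (-0.438, 1.99, 1.265)–(-0.438, 1.99, -0.3036)  len=1.5686
  (v6,v4,v2) [++-] → (-0.438, 0.4776, -1.265)–(-0.438, 1.99, -1.265)  len=1.5124
  (v2,v7,v6) [-++] → (-0.438, 1.99, -0.3036)–(-0.438, 1.99, -1.265)  len=0.9614

Chained into 1 loop(s):
  loop 1: 8 segments, perimeter = 13.0200
Total perimeter = 13.020


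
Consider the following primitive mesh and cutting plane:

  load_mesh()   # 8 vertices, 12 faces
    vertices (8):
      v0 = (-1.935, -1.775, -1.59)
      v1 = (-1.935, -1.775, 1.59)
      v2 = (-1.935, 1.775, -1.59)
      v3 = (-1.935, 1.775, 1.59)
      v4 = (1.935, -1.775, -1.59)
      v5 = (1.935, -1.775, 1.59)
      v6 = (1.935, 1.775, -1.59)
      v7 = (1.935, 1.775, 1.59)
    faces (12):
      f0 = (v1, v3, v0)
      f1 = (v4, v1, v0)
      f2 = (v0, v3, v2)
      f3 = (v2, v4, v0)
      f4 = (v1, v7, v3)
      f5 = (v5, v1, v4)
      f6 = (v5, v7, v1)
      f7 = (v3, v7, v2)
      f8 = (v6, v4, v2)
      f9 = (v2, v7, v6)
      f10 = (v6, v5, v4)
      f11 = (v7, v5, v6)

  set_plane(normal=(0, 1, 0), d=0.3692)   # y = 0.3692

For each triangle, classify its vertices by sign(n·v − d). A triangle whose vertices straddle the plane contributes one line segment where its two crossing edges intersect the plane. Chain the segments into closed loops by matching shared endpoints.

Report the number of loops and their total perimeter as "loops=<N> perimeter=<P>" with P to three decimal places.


loops=1 perimeter=14.100

Straddling triangles (8 of 12):
  (v1,v3,v0) [-+-] → (-1.935, 0.3692, 1.59)–(-1.935, 0.3692, 0.33072)  len=1.2593
  (v0,v3,v2) [-++] → (-1.935, 0.3692, 0.33072)–(-1.935, 0.3692, -1.59)  len=1.9207
  (v2,v4,v0) [+--] → (-0.40248, 0.3692, -1.59)–(-1.935, 0.3692, -1.59)  len=1.5325
  (v1,v7,v3) [-++] → (0.40248, 0.3692, 1.59)–(-1.935, 0.3692, 1.59)  len=2.3375
  (v5,v7,v1) [-+-] → (1.935, 0.3692, 1.59)–(0.40248, 0.3692, 1.59)  len=1.5325
  (v6,v4,v2) [+-+] → (1.935, 0.3692, -1.59)–(-0.40248, 0.3692, -1.59)  len=2.3375
  (v6,v5,v4) [+--] → (1.935, 0.3692, -0.33072)–(1.935, 0.3692, -1.59)  len=1.2593
  (v7,v5,v6) [+-+] → (1.935, 0.3692, 1.59)–(1.935, 0.3692, -0.33072)  len=1.9207

Chained into 1 loop(s):
  loop 1: 8 segments, perimeter = 14.1000
Total perimeter = 14.100


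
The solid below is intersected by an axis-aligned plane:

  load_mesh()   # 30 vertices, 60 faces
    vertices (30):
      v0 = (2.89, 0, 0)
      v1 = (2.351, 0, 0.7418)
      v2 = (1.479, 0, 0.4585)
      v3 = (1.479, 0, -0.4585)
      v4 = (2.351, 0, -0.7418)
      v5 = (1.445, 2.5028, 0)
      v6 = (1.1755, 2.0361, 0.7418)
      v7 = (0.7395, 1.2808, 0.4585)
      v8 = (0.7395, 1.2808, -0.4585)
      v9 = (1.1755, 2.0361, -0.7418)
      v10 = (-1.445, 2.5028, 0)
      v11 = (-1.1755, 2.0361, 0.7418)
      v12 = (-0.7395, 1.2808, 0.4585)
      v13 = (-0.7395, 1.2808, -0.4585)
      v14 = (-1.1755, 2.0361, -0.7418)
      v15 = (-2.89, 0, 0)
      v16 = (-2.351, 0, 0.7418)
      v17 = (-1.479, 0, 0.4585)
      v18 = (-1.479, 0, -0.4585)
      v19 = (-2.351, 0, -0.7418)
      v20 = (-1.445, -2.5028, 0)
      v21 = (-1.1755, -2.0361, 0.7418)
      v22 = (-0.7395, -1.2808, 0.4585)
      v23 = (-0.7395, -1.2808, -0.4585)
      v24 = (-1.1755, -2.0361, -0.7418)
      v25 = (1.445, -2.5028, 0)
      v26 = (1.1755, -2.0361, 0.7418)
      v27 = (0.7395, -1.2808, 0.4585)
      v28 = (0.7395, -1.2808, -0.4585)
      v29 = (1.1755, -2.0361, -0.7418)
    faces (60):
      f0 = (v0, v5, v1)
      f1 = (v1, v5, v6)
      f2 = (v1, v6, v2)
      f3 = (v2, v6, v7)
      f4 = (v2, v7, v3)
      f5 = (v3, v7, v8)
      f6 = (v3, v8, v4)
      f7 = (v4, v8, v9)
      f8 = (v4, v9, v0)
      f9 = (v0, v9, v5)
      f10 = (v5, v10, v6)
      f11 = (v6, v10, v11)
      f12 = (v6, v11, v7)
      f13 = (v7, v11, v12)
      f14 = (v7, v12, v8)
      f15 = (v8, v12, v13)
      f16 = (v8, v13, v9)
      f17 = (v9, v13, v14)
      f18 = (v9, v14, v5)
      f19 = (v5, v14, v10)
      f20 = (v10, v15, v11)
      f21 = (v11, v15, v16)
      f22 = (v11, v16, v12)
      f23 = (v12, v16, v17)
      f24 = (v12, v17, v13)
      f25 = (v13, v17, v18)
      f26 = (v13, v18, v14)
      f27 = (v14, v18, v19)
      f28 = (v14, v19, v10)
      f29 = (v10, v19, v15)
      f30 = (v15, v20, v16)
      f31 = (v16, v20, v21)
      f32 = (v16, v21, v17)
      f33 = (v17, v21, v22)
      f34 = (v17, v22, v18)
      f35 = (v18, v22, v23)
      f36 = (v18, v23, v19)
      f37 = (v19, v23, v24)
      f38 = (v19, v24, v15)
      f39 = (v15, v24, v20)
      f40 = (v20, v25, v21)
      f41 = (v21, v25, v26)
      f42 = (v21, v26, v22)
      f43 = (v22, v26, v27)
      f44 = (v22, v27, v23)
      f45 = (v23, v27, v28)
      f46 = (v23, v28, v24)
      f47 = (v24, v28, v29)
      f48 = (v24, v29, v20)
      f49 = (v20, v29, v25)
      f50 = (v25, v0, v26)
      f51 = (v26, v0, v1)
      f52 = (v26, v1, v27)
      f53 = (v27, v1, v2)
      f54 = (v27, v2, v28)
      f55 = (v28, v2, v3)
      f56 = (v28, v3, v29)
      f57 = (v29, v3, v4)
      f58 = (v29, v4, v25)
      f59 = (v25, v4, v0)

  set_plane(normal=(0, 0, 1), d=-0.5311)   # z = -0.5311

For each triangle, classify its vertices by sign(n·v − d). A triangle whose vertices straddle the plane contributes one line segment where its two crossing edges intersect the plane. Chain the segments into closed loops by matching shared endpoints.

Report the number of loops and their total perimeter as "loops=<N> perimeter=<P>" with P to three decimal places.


loops=2 perimeter=25.239

Straddling triangles (24 of 60):
  (v3,v8,v4) [++-] → (1.15247, 0.952575, -0.5311)–(1.70246, 0, -0.5311)  len=1.1000
  (v4,v8,v9) [-+-] → (1.15247, 0.952575, -0.5311)–(0.851232, 1.47436, -0.5311)  len=0.6025
  (v4,v9,v0) [--+] → (1.66248, 1.45777, -0.5311)–(2.5041, 0, -0.5311)  len=1.6833
  (v0,v9,v5) [+-+] → (1.66248, 1.45777, -0.5311)–(1.25205, 2.16866, -0.5311)  len=0.8209
  (v8,v13,v9) [++-] → (-0.248752, 1.47436, -0.5311)–(0.851232, 1.47436, -0.5311)  len=1.1000
  (v9,v13,v14) [-+-] → (-0.248752, 1.47436, -0.5311)–(-0.851232, 1.47436, -0.5311)  len=0.6025
  (v9,v14,v5) [--+] → (-0.431176, 2.16866, -0.5311)–(1.25205, 2.16866, -0.5311)  len=1.6832
  (v5,v14,v10) [+-+] → (-0.431176, 2.16866, -0.5311)–(-1.25205, 2.16866, -0.5311)  len=0.8209
  (v13,v18,v14) [++-] → (-1.40122, 0.521782, -0.5311)–(-0.851232, 1.47436, -0.5311)  len=1.1000
  (v14,v18,v19) [-+-] → (-1.40122, 0.521782, -0.5311)–(-1.70246, 0, -0.5311)  len=0.6025
  (v14,v19,v10) [--+] → (-2.09366, 0.710892, -0.5311)–(-1.25205, 2.16866, -0.5311)  len=1.6833
  (v10,v19,v15) [+-+] → (-2.09366, 0.710892, -0.5311)–(-2.5041, 0, -0.5311)  len=0.8209
  (v18,v23,v19) [++-] → (-1.15247, -0.952575, -0.5311)–(-1.70246, 0, -0.5311)  len=1.1000
  (v19,v23,v24) [-+-] → (-1.15247, -0.952575, -0.5311)–(-0.851232, -1.47436, -0.5311)  len=0.6025
  (v19,v24,v15) [--+] → (-1.66248, -1.45777, -0.5311)–(-2.5041, 0, -0.5311)  len=1.6833
  (v15,v24,v20) [+-+] → (-1.66248, -1.45777, -0.5311)–(-1.25205, -2.16866, -0.5311)  len=0.8209
  (v23,v28,v24) [++-] → (0.248752, -1.47436, -0.5311)–(-0.851232, -1.47436, -0.5311)  len=1.1000
  (v24,v28,v29) [-+-] → (0.248752, -1.47436, -0.5311)–(0.851232, -1.47436, -0.5311)  len=0.6025
  (v24,v29,v20) [--+] → (0.431176, -2.16866, -0.5311)–(-1.25205, -2.16866, -0.5311)  len=1.6832
  (v20,v29,v25) [+-+] → (0.431176, -2.16866, -0.5311)–(1.25205, -2.16866, -0.5311)  len=0.8209
  (v28,v3,v29) [++-] → (1.40122, -0.521782, -0.5311)–(0.851232, -1.47436, -0.5311)  len=1.1000
  (v29,v3,v4) [-+-] → (1.40122, -0.521782, -0.5311)–(1.70246, 0, -0.5311)  len=0.6025
  (v29,v4,v25) [--+] → (2.09366, -0.710892, -0.5311)–(1.25205, -2.16866, -0.5311)  len=1.6833
  (v25,v4,v0) [+-+] → (2.09366, -0.710892, -0.5311)–(2.5041, 0, -0.5311)  len=0.8209

Chained into 2 loop(s):
  loop 1: 12 segments, perimeter = 10.2147
  loop 2: 12 segments, perimeter = 15.0248
Total perimeter = 25.239


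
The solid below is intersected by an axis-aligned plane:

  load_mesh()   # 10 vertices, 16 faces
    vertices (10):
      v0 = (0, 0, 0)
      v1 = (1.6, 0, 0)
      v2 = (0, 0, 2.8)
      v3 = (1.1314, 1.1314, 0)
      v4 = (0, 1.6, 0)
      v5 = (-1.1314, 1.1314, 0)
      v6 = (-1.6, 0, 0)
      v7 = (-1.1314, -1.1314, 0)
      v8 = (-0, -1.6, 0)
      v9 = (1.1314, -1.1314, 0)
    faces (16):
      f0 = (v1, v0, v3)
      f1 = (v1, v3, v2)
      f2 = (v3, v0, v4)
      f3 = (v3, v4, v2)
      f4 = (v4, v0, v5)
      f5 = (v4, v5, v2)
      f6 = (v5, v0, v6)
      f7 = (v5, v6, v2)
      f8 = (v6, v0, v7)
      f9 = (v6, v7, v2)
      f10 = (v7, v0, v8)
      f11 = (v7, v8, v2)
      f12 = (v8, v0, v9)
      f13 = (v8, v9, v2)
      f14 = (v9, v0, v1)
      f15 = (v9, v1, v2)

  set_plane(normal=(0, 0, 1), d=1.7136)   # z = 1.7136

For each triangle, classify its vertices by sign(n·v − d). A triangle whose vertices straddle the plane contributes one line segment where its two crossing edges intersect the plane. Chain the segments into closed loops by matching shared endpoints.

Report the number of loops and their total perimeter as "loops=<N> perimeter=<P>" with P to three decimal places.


loops=1 perimeter=3.801

Straddling triangles (8 of 16):
  (v1,v3,v2) [--+] → (0.438983, 0.438983, 1.7136)–(0.6208, 0, 1.7136)  len=0.4751
  (v3,v4,v2) [--+] → (0, 0.6208, 1.7136)–(0.438983, 0.438983, 1.7136)  len=0.4751
  (v4,v5,v2) [--+] → (-0.438983, 0.438983, 1.7136)–(0, 0.6208, 1.7136)  len=0.4751
  (v5,v6,v2) [--+] → (-0.6208, 0, 1.7136)–(-0.438983, 0.438983, 1.7136)  len=0.4751
  (v6,v7,v2) [--+] → (-0.438983, -0.438983, 1.7136)–(-0.6208, 0, 1.7136)  len=0.4751
  (v7,v8,v2) [--+] → (0, -0.6208, 1.7136)–(-0.438983, -0.438983, 1.7136)  len=0.4751
  (v8,v9,v2) [--+] → (0.438983, -0.438983, 1.7136)–(0, -0.6208, 1.7136)  len=0.4751
  (v9,v1,v2) [--+] → (0.6208, 0, 1.7136)–(0.438983, -0.438983, 1.7136)  len=0.4751

Chained into 1 loop(s):
  loop 1: 8 segments, perimeter = 3.8012
Total perimeter = 3.801
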